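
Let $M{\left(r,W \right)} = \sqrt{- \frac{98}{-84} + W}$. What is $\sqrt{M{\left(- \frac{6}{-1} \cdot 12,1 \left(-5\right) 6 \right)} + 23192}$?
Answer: $\frac{\sqrt{834912 + 6 i \sqrt{1038}}}{6} \approx 152.29 + 0.01763 i$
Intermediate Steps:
$M{\left(r,W \right)} = \sqrt{\frac{7}{6} + W}$ ($M{\left(r,W \right)} = \sqrt{\left(-98\right) \left(- \frac{1}{84}\right) + W} = \sqrt{\frac{7}{6} + W}$)
$\sqrt{M{\left(- \frac{6}{-1} \cdot 12,1 \left(-5\right) 6 \right)} + 23192} = \sqrt{\frac{\sqrt{42 + 36 \cdot 1 \left(-5\right) 6}}{6} + 23192} = \sqrt{\frac{\sqrt{42 + 36 \left(\left(-5\right) 6\right)}}{6} + 23192} = \sqrt{\frac{\sqrt{42 + 36 \left(-30\right)}}{6} + 23192} = \sqrt{\frac{\sqrt{42 - 1080}}{6} + 23192} = \sqrt{\frac{\sqrt{-1038}}{6} + 23192} = \sqrt{\frac{i \sqrt{1038}}{6} + 23192} = \sqrt{23192 + \frac{i \sqrt{1038}}{6}}$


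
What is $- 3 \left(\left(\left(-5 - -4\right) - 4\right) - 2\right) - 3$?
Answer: $18$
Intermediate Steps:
$- 3 \left(\left(\left(-5 - -4\right) - 4\right) - 2\right) - 3 = - 3 \left(\left(\left(-5 + 4\right) - 4\right) - 2\right) - 3 = - 3 \left(\left(-1 - 4\right) - 2\right) - 3 = - 3 \left(-5 - 2\right) - 3 = \left(-3\right) \left(-7\right) - 3 = 21 - 3 = 18$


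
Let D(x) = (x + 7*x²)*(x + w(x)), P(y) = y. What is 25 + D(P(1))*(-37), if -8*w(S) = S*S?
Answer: -234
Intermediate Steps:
w(S) = -S²/8 (w(S) = -S*S/8 = -S²/8)
D(x) = (x + 7*x²)*(x - x²/8)
25 + D(P(1))*(-37) = 25 + ((⅛)*1²*(8 - 7*1² + 55*1))*(-37) = 25 + ((⅛)*1*(8 - 7*1 + 55))*(-37) = 25 + ((⅛)*1*(8 - 7 + 55))*(-37) = 25 + ((⅛)*1*56)*(-37) = 25 + 7*(-37) = 25 - 259 = -234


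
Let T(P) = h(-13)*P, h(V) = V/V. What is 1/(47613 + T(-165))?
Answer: 1/47448 ≈ 2.1076e-5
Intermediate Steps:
h(V) = 1
T(P) = P (T(P) = 1*P = P)
1/(47613 + T(-165)) = 1/(47613 - 165) = 1/47448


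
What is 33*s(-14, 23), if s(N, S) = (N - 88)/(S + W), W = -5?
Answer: -187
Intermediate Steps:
s(N, S) = (-88 + N)/(-5 + S) (s(N, S) = (N - 88)/(S - 5) = (-88 + N)/(-5 + S))
33*s(-14, 23) = 33*((-88 - 14)/(-5 + 23)) = 33*(-102/18) = 33*((1/18)*(-102)) = 33*(-17/3) = -187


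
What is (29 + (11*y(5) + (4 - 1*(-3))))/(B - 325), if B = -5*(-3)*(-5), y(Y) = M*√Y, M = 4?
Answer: -9/100 - 11*√5/100 ≈ -0.33597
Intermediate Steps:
y(Y) = 4*√Y
B = -75 (B = 15*(-5) = -75)
(29 + (11*y(5) + (4 - 1*(-3))))/(B - 325) = (29 + (11*(4*√5) + (4 - 1*(-3))))/(-75 - 325) = (29 + (44*√5 + (4 + 3)))/(-400) = (29 + (44*√5 + 7))*(-1/400) = (29 + (7 + 44*√5))*(-1/400) = (36 + 44*√5)*(-1/400) = -9/100 - 11*√5/100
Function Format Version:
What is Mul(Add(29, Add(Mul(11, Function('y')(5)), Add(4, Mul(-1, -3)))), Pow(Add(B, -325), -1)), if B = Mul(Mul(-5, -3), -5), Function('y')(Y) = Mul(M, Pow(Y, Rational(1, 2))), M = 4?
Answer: Add(Rational(-9, 100), Mul(Rational(-11, 100), Pow(5, Rational(1, 2)))) ≈ -0.33597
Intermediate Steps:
Function('y')(Y) = Mul(4, Pow(Y, Rational(1, 2)))
B = -75 (B = Mul(15, -5) = -75)
Mul(Add(29, Add(Mul(11, Function('y')(5)), Add(4, Mul(-1, -3)))), Pow(Add(B, -325), -1)) = Mul(Add(29, Add(Mul(11, Mul(4, Pow(5, Rational(1, 2)))), Add(4, Mul(-1, -3)))), Pow(Add(-75, -325), -1)) = Mul(Add(29, Add(Mul(44, Pow(5, Rational(1, 2))), Add(4, 3))), Pow(-400, -1)) = Mul(Add(29, Add(Mul(44, Pow(5, Rational(1, 2))), 7)), Rational(-1, 400)) = Mul(Add(29, Add(7, Mul(44, Pow(5, Rational(1, 2))))), Rational(-1, 400)) = Mul(Add(36, Mul(44, Pow(5, Rational(1, 2)))), Rational(-1, 400)) = Add(Rational(-9, 100), Mul(Rational(-11, 100), Pow(5, Rational(1, 2))))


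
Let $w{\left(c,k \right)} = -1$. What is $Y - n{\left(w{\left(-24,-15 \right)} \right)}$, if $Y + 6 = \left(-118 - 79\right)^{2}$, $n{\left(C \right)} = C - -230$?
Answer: $38574$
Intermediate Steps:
$n{\left(C \right)} = 230 + C$ ($n{\left(C \right)} = C + 230 = 230 + C$)
$Y = 38803$ ($Y = -6 + \left(-118 - 79\right)^{2} = -6 + \left(-197\right)^{2} = -6 + 38809 = 38803$)
$Y - n{\left(w{\left(-24,-15 \right)} \right)} = 38803 - \left(230 - 1\right) = 38803 - 229 = 38574$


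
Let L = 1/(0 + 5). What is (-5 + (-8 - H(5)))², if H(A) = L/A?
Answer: 106276/625 ≈ 170.04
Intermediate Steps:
L = ⅕ (L = 1/5 = ⅕ ≈ 0.20000)
H(A) = 1/(5*A)
(-5 + (-8 - H(5)))² = (-5 + (-8 - 1/(5*5)))² = (-5 + (-8 - 1*1/25))² = (-5 + (-8 - 1/25))² = (-5 - 201/25)² = (-326/25)² = 106276/625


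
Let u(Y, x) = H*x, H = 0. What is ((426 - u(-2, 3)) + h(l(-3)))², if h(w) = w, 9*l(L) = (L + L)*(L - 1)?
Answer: 1653796/9 ≈ 1.8376e+5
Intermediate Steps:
u(Y, x) = 0 (u(Y, x) = 0*x = 0)
l(L) = 2*L*(-1 + L)/9 (l(L) = ((L + L)*(L - 1))/9 = ((2*L)*(-1 + L))/9 = (2*L*(-1 + L))/9 = 2*L*(-1 + L)/9)
((426 - u(-2, 3)) + h(l(-3)))² = ((426 - 1*0) + (2/9)*(-3)*(-1 - 3))² = ((426 + 0) + (2/9)*(-3)*(-4))² = (426 + 8/3)² = (1286/3)² = 1653796/9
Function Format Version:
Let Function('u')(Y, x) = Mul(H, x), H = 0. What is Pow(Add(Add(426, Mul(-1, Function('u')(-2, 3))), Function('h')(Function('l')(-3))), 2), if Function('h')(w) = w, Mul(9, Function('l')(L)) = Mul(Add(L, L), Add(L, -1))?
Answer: Rational(1653796, 9) ≈ 1.8376e+5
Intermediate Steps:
Function('u')(Y, x) = 0 (Function('u')(Y, x) = Mul(0, x) = 0)
Function('l')(L) = Mul(Rational(2, 9), L, Add(-1, L)) (Function('l')(L) = Mul(Rational(1, 9), Mul(Add(L, L), Add(L, -1))) = Mul(Rational(1, 9), Mul(Mul(2, L), Add(-1, L))) = Mul(Rational(1, 9), Mul(2, L, Add(-1, L))) = Mul(Rational(2, 9), L, Add(-1, L)))
Pow(Add(Add(426, Mul(-1, Function('u')(-2, 3))), Function('h')(Function('l')(-3))), 2) = Pow(Add(Add(426, Mul(-1, 0)), Mul(Rational(2, 9), -3, Add(-1, -3))), 2) = Pow(Add(Add(426, 0), Mul(Rational(2, 9), -3, -4)), 2) = Pow(Add(426, Rational(8, 3)), 2) = Pow(Rational(1286, 3), 2) = Rational(1653796, 9)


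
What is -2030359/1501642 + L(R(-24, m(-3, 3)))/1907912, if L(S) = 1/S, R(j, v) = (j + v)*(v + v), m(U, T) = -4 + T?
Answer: -96843656759379/71625019787600 ≈ -1.3521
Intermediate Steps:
R(j, v) = 2*v*(j + v) (R(j, v) = (j + v)*(2*v) = 2*v*(j + v))
-2030359/1501642 + L(R(-24, m(-3, 3)))/1907912 = -2030359/1501642 + 1/((2*(-4 + 3)*(-24 + (-4 + 3)))*1907912) = -2030359*1/1501642 + (1/1907912)/(2*(-1)*(-24 - 1)) = -2030359/1501642 + (1/1907912)/(2*(-1)*(-25)) = -2030359/1501642 + (1/1907912)/50 = -2030359/1501642 + (1/50)*(1/1907912) = -2030359/1501642 + 1/95395600 = -96843656759379/71625019787600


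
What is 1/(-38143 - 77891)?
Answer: -1/116034 ≈ -8.6182e-6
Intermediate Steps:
1/(-38143 - 77891) = 1/(-116034) = -1/116034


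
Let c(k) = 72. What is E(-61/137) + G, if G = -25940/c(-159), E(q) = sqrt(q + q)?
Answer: -6485/18 + I*sqrt(16714)/137 ≈ -360.28 + 0.94367*I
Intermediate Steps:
E(q) = sqrt(2)*sqrt(q) (E(q) = sqrt(2*q) = sqrt(2)*sqrt(q))
G = -6485/18 (G = -25940/72 = -25940*1/72 = -6485/18 ≈ -360.28)
E(-61/137) + G = sqrt(2)*sqrt(-61/137) - 6485/18 = sqrt(2)*(I*sqrt(8357)/137) - 6485/18 = I*sqrt(16714)/137 - 6485/18 = -6485/18 + I*sqrt(16714)/137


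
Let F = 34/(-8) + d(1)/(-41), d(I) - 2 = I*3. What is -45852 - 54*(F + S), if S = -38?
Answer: -3572241/82 ≈ -43564.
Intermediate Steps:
d(I) = 2 + 3*I (d(I) = 2 + I*3 = 2 + 3*I)
F = -717/164 (F = 34/(-8) + (2 + 3*1)/(-41) = 34*(-⅛) + (2 + 3)*(-1/41) = -17/4 + 5*(-1/41) = -17/4 - 5/41 = -717/164 ≈ -4.3719)
-45852 - 54*(F + S) = -45852 - 54*(-717/164 - 38) = -45852 - 54*(-6949/164) = -45852 + 187623/82 = -3572241/82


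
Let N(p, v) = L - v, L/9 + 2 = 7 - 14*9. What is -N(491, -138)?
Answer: 951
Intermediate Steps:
L = -1089 (L = -18 + 9*(7 - 14*9) = -18 + 9*(7 - 126) = -18 + 9*(-119) = -18 - 1071 = -1089)
N(p, v) = -1089 - v
-N(491, -138) = -(-1089 - 1*(-138)) = -(-1089 + 138) = -1*(-951) = 951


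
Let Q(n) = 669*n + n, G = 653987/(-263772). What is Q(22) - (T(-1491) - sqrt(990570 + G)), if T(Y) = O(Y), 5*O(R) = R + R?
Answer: 76682/5 + sqrt(1914427692540331)/43962 ≈ 16332.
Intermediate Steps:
G = -653987/263772 (G = 653987*(-1/263772) = -653987/263772 ≈ -2.4794)
O(R) = 2*R/5 (O(R) = (R + R)/5 = (2*R)/5 = 2*R/5)
T(Y) = 2*Y/5
Q(n) = 670*n
Q(22) - (T(-1491) - sqrt(990570 + G)) = 670*22 - ((2/5)*(-1491) - sqrt(990570 - 653987/263772)) = 14740 - (-2982/5 - sqrt(261283976053/263772)) = 14740 - (-2982/5 - sqrt(1914427692540331)/43962) = 14740 + (2982/5 + sqrt(1914427692540331)/43962) = 76682/5 + sqrt(1914427692540331)/43962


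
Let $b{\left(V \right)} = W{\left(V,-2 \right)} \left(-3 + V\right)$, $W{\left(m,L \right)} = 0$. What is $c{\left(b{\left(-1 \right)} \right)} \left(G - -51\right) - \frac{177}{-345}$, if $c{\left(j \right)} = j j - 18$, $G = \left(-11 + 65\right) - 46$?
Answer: $- \frac{122071}{115} \approx -1061.5$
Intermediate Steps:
$G = 8$ ($G = 54 - 46 = 8$)
$b{\left(V \right)} = 0$ ($b{\left(V \right)} = 0 \left(-3 + V\right) = 0$)
$c{\left(j \right)} = -18 + j^{2}$ ($c{\left(j \right)} = j^{2} - 18 = -18 + j^{2}$)
$c{\left(b{\left(-1 \right)} \right)} \left(G - -51\right) - \frac{177}{-345} = \left(-18 + 0^{2}\right) \left(8 - -51\right) - \frac{177}{-345} = \left(-18 + 0\right) \left(8 + 51\right) - - \frac{59}{115} = \left(-18\right) 59 + \frac{59}{115} = -1062 + \frac{59}{115} = - \frac{122071}{115}$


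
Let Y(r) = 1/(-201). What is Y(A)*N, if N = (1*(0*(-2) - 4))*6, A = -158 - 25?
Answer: 8/67 ≈ 0.11940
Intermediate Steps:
A = -183
N = -24 (N = (1*(0 - 4))*6 = (1*(-4))*6 = -4*6 = -24)
Y(r) = -1/201
Y(A)*N = -1/201*(-24) = 8/67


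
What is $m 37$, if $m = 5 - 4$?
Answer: $37$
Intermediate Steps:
$m = 1$ ($m = 5 - 4 = 1$)
$m 37 = 1 \cdot 37 = 37$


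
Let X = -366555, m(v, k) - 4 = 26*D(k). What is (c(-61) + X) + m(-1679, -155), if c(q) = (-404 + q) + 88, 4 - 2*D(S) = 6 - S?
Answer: -368969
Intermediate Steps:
D(S) = -1 + S/2 (D(S) = 2 - (6 - S)/2 = 2 + (-3 + S/2) = -1 + S/2)
m(v, k) = -22 + 13*k (m(v, k) = 4 + 26*(-1 + k/2) = 4 + (-26 + 13*k) = -22 + 13*k)
c(q) = -316 + q
(c(-61) + X) + m(-1679, -155) = ((-316 - 61) - 366555) + (-22 + 13*(-155)) = (-377 - 366555) + (-22 - 2015) = -366932 - 2037 = -368969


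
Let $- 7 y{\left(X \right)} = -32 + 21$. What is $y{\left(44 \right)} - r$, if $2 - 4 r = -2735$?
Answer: $- \frac{19115}{28} \approx -682.68$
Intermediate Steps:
$r = \frac{2737}{4}$ ($r = \frac{1}{2} - - \frac{2735}{4} = \frac{1}{2} + \frac{2735}{4} = \frac{2737}{4} \approx 684.25$)
$y{\left(X \right)} = \frac{11}{7}$ ($y{\left(X \right)} = - \frac{-32 + 21}{7} = \left(- \frac{1}{7}\right) \left(-11\right) = \frac{11}{7}$)
$y{\left(44 \right)} - r = \frac{11}{7} - \frac{2737}{4} = - \frac{19115}{28}$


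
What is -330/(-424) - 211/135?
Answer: -22457/28620 ≈ -0.78466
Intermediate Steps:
-330/(-424) - 211/135 = -330*(-1/424) - 211*1/135 = 165/212 - 211/135 = -22457/28620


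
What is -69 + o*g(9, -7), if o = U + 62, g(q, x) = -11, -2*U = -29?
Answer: -1821/2 ≈ -910.50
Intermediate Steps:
U = 29/2 (U = -½*(-29) = 29/2 ≈ 14.500)
o = 153/2 (o = 29/2 + 62 = 153/2 ≈ 76.500)
-69 + o*g(9, -7) = -69 + (153/2)*(-11) = -69 - 1683/2 = -1821/2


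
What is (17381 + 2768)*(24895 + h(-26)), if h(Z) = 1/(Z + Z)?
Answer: 26083666311/52 ≈ 5.0161e+8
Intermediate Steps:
h(Z) = 1/(2*Z)
(17381 + 2768)*(24895 + h(-26)) = (17381 + 2768)*(24895 + (1/2)/(-26)) = 20149*(24895 + (1/2)*(-1/26)) = 20149*(24895 - 1/52) = 20149*(1294539/52) = 26083666311/52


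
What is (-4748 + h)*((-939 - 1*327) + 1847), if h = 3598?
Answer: -668150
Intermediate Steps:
(-4748 + h)*((-939 - 1*327) + 1847) = (-4748 + 3598)*((-939 - 1*327) + 1847) = -1150*((-939 - 327) + 1847) = -1150*(-1266 + 1847) = -1150*581 = -668150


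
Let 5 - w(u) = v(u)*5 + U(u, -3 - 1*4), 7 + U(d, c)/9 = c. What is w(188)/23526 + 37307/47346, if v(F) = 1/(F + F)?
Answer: 18463400171/23267339472 ≈ 0.79353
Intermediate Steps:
U(d, c) = -63 + 9*c
v(F) = 1/(2*F)
w(u) = 131 - 5/(2*u) (w(u) = 5 - ((1/(2*u))*5 + (-63 + 9*(-3 - 1*4))) = 5 - (5/(2*u) + (-63 + 9*(-3 - 4))) = 5 - (5/(2*u) + (-63 + 9*(-7))) = 5 - (5/(2*u) + (-63 - 63)) = 5 - (5/(2*u) - 126) = 5 - (-126 + 5/(2*u)) = 5 + (126 - 5/(2*u)) = 131 - 5/(2*u))
w(188)/23526 + 37307/47346 = (131 - 5/2/188)/23526 + 37307/47346 = (131 - 5/2*1/188)*(1/23526) + 37307*(1/47346) = (131 - 5/376)*(1/23526) + 37307/47346 = (49251/376)*(1/23526) + 37307/47346 = 16417/2948592 + 37307/47346 = 18463400171/23267339472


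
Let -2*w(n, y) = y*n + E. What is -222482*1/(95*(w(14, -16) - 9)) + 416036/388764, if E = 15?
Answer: -41359252819/1763530695 ≈ -23.453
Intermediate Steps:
w(n, y) = -15/2 - n*y/2 (w(n, y) = -(y*n + 15)/2 = -(n*y + 15)/2 = -(15 + n*y)/2 = -15/2 - n*y/2)
-222482*1/(95*(w(14, -16) - 9)) + 416036/388764 = -222482*1/(95*((-15/2 - ½*14*(-16)) - 9)) + 416036/388764 = -222482*1/(95*((-15/2 + 112) - 9)) + 416036*(1/388764) = -222482*1/(95*(209/2 - 9)) + 104009/97191 = -222482/((191/2)*95) + 104009/97191 = -222482/18145/2 + 104009/97191 = -222482*2/18145 + 104009/97191 = -444964/18145 + 104009/97191 = -41359252819/1763530695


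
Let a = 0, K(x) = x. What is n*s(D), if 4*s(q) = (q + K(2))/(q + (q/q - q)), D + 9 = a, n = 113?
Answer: -791/4 ≈ -197.75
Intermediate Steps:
D = -9 (D = -9 + 0 = -9)
s(q) = ½ + q/4 (s(q) = ((q + 2)/(q + (q/q - q)))/4 = ((2 + q)/(q + (1 - q)))/4 = ((2 + q)/1)/4 = ((2 + q)*1)/4 = (2 + q)/4 = ½ + q/4)
n*s(D) = 113*(½ + (¼)*(-9)) = 113*(½ - 9/4) = 113*(-7/4) = -791/4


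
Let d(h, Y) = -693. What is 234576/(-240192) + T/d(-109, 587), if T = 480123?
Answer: -4243249/6116 ≈ -693.79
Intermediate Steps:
234576/(-240192) + T/d(-109, 587) = 234576/(-240192) + 480123/(-693) = 234576*(-1/240192) + 480123*(-1/693) = -543/556 - 7621/11 = -4243249/6116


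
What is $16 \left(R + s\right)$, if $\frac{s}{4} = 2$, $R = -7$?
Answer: $16$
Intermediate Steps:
$s = 8$ ($s = 4 \cdot 2 = 8$)
$16 \left(R + s\right) = 16 \left(-7 + 8\right) = 16 \cdot 1 = 16$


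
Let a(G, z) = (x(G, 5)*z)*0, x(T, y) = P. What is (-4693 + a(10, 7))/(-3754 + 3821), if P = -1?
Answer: -4693/67 ≈ -70.045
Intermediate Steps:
x(T, y) = -1
a(G, z) = 0 (a(G, z) = -z*0 = 0)
(-4693 + a(10, 7))/(-3754 + 3821) = (-4693 + 0)/(-3754 + 3821) = -4693/67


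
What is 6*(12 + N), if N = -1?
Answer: 66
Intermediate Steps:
6*(12 + N) = 6*(12 - 1) = 6*11 = 66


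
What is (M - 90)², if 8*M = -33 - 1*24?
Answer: 603729/64 ≈ 9433.3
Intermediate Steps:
M = -57/8 (M = (-33 - 1*24)/8 = (-33 - 24)/8 = (⅛)*(-57) = -57/8 ≈ -7.1250)
(M - 90)² = (-57/8 - 90)² = (-777/8)² = 603729/64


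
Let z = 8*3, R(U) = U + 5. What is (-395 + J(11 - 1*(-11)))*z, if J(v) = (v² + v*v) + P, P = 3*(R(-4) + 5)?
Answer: 14184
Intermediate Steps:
R(U) = 5 + U
P = 18 (P = 3*((5 - 4) + 5) = 3*(1 + 5) = 3*6 = 18)
J(v) = 18 + 2*v² (J(v) = (v² + v*v) + 18 = (v² + v²) + 18 = 2*v² + 18 = 18 + 2*v²)
z = 24
(-395 + J(11 - 1*(-11)))*z = (-395 + (18 + 2*(11 - 1*(-11))²))*24 = (-395 + (18 + 2*(11 + 11)²))*24 = (-395 + (18 + 2*22²))*24 = (-395 + (18 + 2*484))*24 = (-395 + (18 + 968))*24 = (-395 + 986)*24 = 591*24 = 14184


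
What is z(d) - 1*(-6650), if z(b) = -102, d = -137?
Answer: 6548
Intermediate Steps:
z(d) - 1*(-6650) = -102 - 1*(-6650) = -102 + 6650 = 6548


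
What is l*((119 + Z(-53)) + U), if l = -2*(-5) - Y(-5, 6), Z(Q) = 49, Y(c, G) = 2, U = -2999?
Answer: -22648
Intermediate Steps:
l = 8 (l = -2*(-5) - 1*2 = 10 - 2 = 8)
l*((119 + Z(-53)) + U) = 8*((119 + 49) - 2999) = 8*(168 - 2999) = 8*(-2831) = -22648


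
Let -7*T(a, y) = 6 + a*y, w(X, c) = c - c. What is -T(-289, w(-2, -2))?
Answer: 6/7 ≈ 0.85714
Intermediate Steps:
w(X, c) = 0
T(a, y) = -6/7 - a*y/7 (T(a, y) = -(6 + a*y)/7 = -6/7 - a*y/7)
-T(-289, w(-2, -2)) = -(-6/7 - ⅐*(-289)*0) = -(-6/7 + 0) = -1*(-6/7) = 6/7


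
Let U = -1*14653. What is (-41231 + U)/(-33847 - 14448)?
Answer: 55884/48295 ≈ 1.1571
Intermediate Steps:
U = -14653
(-41231 + U)/(-33847 - 14448) = (-41231 - 14653)/(-33847 - 14448) = -55884/(-48295) = -55884*(-1/48295) = 55884/48295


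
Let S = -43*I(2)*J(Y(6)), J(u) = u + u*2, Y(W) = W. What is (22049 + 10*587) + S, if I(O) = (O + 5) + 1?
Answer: 21727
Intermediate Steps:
J(u) = 3*u (J(u) = u + 2*u = 3*u)
I(O) = 6 + O (I(O) = (5 + O) + 1 = 6 + O)
S = -6192 (S = -43*(6 + 2)*3*6 = -344*18 = -43*144 = -6192)
(22049 + 10*587) + S = (22049 + 10*587) - 6192 = (22049 + 5870) - 6192 = 27919 - 6192 = 21727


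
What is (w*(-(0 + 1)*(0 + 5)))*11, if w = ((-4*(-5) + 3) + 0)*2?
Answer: -2530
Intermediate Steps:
w = 46 (w = ((20 + 3) + 0)*2 = (23 + 0)*2 = 23*2 = 46)
(w*(-(0 + 1)*(0 + 5)))*11 = (46*(-(0 + 1)*(0 + 5)))*11 = (46*(-5))*11 = -230*11 = -2530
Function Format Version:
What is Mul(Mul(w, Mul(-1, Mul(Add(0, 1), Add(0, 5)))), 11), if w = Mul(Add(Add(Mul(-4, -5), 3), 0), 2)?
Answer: -2530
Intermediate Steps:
w = 46 (w = Mul(Add(Add(20, 3), 0), 2) = Mul(Add(23, 0), 2) = Mul(23, 2) = 46)
Mul(Mul(w, Mul(-1, Mul(Add(0, 1), Add(0, 5)))), 11) = Mul(Mul(46, Mul(-1, Mul(Add(0, 1), Add(0, 5)))), 11) = Mul(Mul(46, Mul(-1, Mul(1, 5))), 11) = Mul(Mul(46, Mul(-1, 5)), 11) = Mul(Mul(46, -5), 11) = Mul(-230, 11) = -2530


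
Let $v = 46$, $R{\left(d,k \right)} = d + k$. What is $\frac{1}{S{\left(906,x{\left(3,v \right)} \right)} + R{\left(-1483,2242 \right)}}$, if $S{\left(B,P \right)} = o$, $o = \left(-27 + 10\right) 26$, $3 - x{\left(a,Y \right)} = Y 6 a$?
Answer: $\frac{1}{317} \approx 0.0031546$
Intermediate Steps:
$x{\left(a,Y \right)} = 3 - 6 Y a$ ($x{\left(a,Y \right)} = 3 - Y 6 a = 3 - 6 Y a$)
$o = -442$ ($o = \left(-17\right) 26 = -442$)
$S{\left(B,P \right)} = -442$
$\frac{1}{S{\left(906,x{\left(3,v \right)} \right)} + R{\left(-1483,2242 \right)}} = \frac{1}{-442 + \left(-1483 + 2242\right)} = \frac{1}{-442 + 759} = \frac{1}{317}$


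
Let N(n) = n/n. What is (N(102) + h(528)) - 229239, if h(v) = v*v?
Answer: 49546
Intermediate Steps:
h(v) = v²
N(n) = 1
(N(102) + h(528)) - 229239 = (1 + 528²) - 229239 = (1 + 278784) - 229239 = 278785 - 229239 = 49546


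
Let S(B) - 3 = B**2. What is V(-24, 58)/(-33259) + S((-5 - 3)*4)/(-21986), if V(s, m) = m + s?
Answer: -34904517/731232374 ≈ -0.047734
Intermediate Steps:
S(B) = 3 + B**2
V(-24, 58)/(-33259) + S((-5 - 3)*4)/(-21986) = (58 - 24)/(-33259) + (3 + ((-5 - 3)*4)**2)/(-21986) = 34*(-1/33259) + (3 + (-8*4)**2)*(-1/21986) = -34/33259 + (3 + (-32)**2)*(-1/21986) = -34/33259 + (3 + 1024)*(-1/21986) = -34/33259 + 1027*(-1/21986) = -34/33259 - 1027/21986 = -34904517/731232374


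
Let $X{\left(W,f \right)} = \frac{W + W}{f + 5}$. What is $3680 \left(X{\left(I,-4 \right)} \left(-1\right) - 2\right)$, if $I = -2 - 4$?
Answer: $36800$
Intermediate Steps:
$I = -6$
$X{\left(W,f \right)} = \frac{2 W}{5 + f}$
$3680 \left(X{\left(I,-4 \right)} \left(-1\right) - 2\right) = 3680 \left(2 \left(-6\right) \frac{1}{5 - 4} \left(-1\right) - 2\right) = 3680 \left(2 \left(-6\right) 1^{-1} \left(-1\right) - 2\right) = 3680 \left(2 \left(-6\right) 1 \left(-1\right) - 2\right) = 3680 \left(\left(-12\right) \left(-1\right) - 2\right) = 3680 \left(12 - 2\right) = 3680 \cdot 10 = 36800$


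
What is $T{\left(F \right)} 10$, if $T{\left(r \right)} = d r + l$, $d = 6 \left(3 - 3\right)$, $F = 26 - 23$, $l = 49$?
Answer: $490$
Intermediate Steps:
$F = 3$
$d = 0$ ($d = 6 \cdot 0 = 0$)
$T{\left(r \right)} = 49$ ($T{\left(r \right)} = 0 r + 49 = 0 + 49 = 49$)
$T{\left(F \right)} 10 = 49 \cdot 10 = 490$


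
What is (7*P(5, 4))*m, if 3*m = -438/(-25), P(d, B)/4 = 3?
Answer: 12264/25 ≈ 490.56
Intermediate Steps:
P(d, B) = 12 (P(d, B) = 4*3 = 12)
m = 146/25 (m = (-438/(-25))/3 = (-438*(-1/25))/3 = (⅓)*(438/25) = 146/25 ≈ 5.8400)
(7*P(5, 4))*m = (7*12)*(146/25) = 84*(146/25) = 12264/25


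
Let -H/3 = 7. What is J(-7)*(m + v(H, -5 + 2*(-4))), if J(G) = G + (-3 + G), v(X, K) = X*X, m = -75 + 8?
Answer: -6358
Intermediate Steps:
m = -67
H = -21 (H = -3*7 = -21)
v(X, K) = X²
J(G) = -3 + 2*G
J(-7)*(m + v(H, -5 + 2*(-4))) = (-3 + 2*(-7))*(-67 + (-21)²) = (-3 - 14)*(-67 + 441) = -17*374 = -6358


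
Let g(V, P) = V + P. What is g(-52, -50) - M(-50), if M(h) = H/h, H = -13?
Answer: -5113/50 ≈ -102.26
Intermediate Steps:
g(V, P) = P + V
M(h) = -13/h
g(-52, -50) - M(-50) = (-50 - 52) - (-13)/(-50) = -102 - (-13)*(-1)/50 = -102 - 1*13/50 = -102 - 13/50 = -5113/50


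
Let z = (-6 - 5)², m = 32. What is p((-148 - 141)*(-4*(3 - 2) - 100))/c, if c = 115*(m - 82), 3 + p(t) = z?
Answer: -59/2875 ≈ -0.020522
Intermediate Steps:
z = 121 (z = (-11)² = 121)
p(t) = 118 (p(t) = -3 + 121 = 118)
c = -5750 (c = 115*(32 - 82) = 115*(-50) = -5750)
p((-148 - 141)*(-4*(3 - 2) - 100))/c = 118/(-5750) = 118*(-1/5750) = -59/2875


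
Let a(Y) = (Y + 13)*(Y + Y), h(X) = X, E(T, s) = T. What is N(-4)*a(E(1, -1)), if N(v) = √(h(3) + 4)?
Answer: 28*√7 ≈ 74.081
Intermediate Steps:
a(Y) = 2*Y*(13 + Y) (a(Y) = (13 + Y)*(2*Y) = 2*Y*(13 + Y))
N(v) = √7 (N(v) = √(3 + 4) = √7)
N(-4)*a(E(1, -1)) = √7*(2*1*(13 + 1)) = √7*(2*1*14) = √7*28 = 28*√7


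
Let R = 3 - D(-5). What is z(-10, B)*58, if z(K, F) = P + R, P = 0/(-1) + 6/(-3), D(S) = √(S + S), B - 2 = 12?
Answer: 58 - 58*I*√10 ≈ 58.0 - 183.41*I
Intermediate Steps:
B = 14 (B = 2 + 12 = 14)
D(S) = √2*√S (D(S) = √(2*S) = √2*√S)
R = 3 - I*√10 (R = 3 - √2*√(-5) = 3 - √2*I*√5 = 3 - I*√10 ≈ 3.0 - 3.1623*I)
P = -2 (P = 0*(-1) + 6*(-⅓) = 0 - 2 = -2)
z(K, F) = 1 - I*√10 (z(K, F) = -2 + (3 - I*√10) = 1 - I*√10)
z(-10, B)*58 = (1 - I*√10)*58 = 58 - 58*I*√10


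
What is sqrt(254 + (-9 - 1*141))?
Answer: 2*sqrt(26) ≈ 10.198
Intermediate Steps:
sqrt(254 + (-9 - 1*141)) = sqrt(254 + (-9 - 141)) = sqrt(254 - 150) = sqrt(104) = 2*sqrt(26)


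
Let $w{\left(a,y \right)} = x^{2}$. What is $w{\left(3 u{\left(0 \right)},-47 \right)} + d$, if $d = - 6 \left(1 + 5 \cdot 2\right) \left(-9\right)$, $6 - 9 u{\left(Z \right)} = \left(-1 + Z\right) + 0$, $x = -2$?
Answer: $598$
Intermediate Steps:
$u{\left(Z \right)} = \frac{7}{9} - \frac{Z}{9}$ ($u{\left(Z \right)} = \frac{2}{3} - \frac{\left(-1 + Z\right) + 0}{9} = \frac{2}{3} - \frac{-1 + Z}{9} = \frac{2}{3} - \left(- \frac{1}{9} + \frac{Z}{9}\right) = \frac{7}{9} - \frac{Z}{9}$)
$w{\left(a,y \right)} = 4$ ($w{\left(a,y \right)} = \left(-2\right)^{2} = 4$)
$d = 594$ ($d = - 6 \left(1 + 10\right) \left(-9\right) = \left(-6\right) 11 \left(-9\right) = \left(-66\right) \left(-9\right) = 594$)
$w{\left(3 u{\left(0 \right)},-47 \right)} + d = 4 + 594 = 598$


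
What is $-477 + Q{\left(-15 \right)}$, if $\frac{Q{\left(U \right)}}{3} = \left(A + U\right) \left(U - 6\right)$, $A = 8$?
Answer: $-36$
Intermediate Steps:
$Q{\left(U \right)} = 3 \left(-6 + U\right) \left(8 + U\right)$ ($Q{\left(U \right)} = 3 \left(8 + U\right) \left(U - 6\right) = 3 \left(8 + U\right) \left(-6 + U\right) = 3 \left(-6 + U\right) \left(8 + U\right)$)
$-477 + Q{\left(-15 \right)} = -477 + \left(-144 + 3 \left(-15\right)^{2} + 6 \left(-15\right)\right) = -477 - -441 = -477 + 441 = -36$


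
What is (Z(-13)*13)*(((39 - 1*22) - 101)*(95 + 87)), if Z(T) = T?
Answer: 2583672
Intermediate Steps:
(Z(-13)*13)*(((39 - 1*22) - 101)*(95 + 87)) = (-13*13)*(((39 - 1*22) - 101)*(95 + 87)) = -169*((39 - 22) - 101)*182 = -169*(17 - 101)*182 = -(-14196)*182 = -169*(-15288) = 2583672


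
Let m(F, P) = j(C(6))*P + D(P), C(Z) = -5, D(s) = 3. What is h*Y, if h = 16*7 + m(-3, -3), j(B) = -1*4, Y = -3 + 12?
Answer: 1143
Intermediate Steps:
Y = 9
j(B) = -4
m(F, P) = 3 - 4*P (m(F, P) = -4*P + 3 = 3 - 4*P)
h = 127 (h = 16*7 + (3 - 4*(-3)) = 112 + (3 + 12) = 112 + 15 = 127)
h*Y = 127*9 = 1143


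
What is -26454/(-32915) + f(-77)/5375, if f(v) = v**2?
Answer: 67468657/35383625 ≈ 1.9068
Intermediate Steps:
-26454/(-32915) + f(-77)/5375 = -26454/(-32915) + (-77)**2/5375 = -26454*(-1/32915) + 5929*(1/5375) = 26454/32915 + 5929/5375 = 67468657/35383625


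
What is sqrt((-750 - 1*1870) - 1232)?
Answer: 6*I*sqrt(107) ≈ 62.064*I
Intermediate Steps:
sqrt((-750 - 1*1870) - 1232) = sqrt((-750 - 1870) - 1232) = sqrt(-2620 - 1232) = sqrt(-3852) = 6*I*sqrt(107)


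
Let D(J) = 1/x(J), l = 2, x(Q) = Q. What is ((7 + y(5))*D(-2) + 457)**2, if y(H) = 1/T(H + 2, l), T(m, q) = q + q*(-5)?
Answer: 52664049/256 ≈ 2.0572e+5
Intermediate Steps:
T(m, q) = -4*q (T(m, q) = q - 5*q = -4*q)
y(H) = -1/8 (y(H) = 1/(-4*2) = 1/(-8) = -1/8)
D(J) = 1/J
((7 + y(5))*D(-2) + 457)**2 = ((7 - 1/8)/(-2) + 457)**2 = ((55/8)*(-1/2) + 457)**2 = (-55/16 + 457)**2 = (7257/16)**2 = 52664049/256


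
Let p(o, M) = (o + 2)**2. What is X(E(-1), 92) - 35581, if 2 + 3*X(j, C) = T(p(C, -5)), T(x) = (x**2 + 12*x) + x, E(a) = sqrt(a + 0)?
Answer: 26027673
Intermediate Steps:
p(o, M) = (2 + o)**2
E(a) = sqrt(a)
T(x) = x**2 + 13*x
X(j, C) = -2/3 + (2 + C)**2*(13 + (2 + C)**2)/3 (X(j, C) = -2/3 + ((2 + C)**2*(13 + (2 + C)**2))/3 = -2/3 + (2 + C)**2*(13 + (2 + C)**2)/3)
X(E(-1), 92) - 35581 = (-2/3 + (2 + 92)**2*(13 + (2 + 92)**2)/3) - 35581 = (-2/3 + (1/3)*94**2*(13 + 94**2)) - 35581 = (-2/3 + (1/3)*8836*(13 + 8836)) - 35581 = (-2/3 + (1/3)*8836*8849) - 35581 = (-2/3 + 78189764/3) - 35581 = 26063254 - 35581 = 26027673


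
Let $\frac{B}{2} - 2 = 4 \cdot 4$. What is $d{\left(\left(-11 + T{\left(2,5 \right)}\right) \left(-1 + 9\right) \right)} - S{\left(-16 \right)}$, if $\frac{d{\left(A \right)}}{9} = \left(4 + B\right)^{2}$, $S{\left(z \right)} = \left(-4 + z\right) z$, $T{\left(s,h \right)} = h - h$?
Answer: $14080$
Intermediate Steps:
$T{\left(s,h \right)} = 0$
$S{\left(z \right)} = z \left(-4 + z\right)$
$B = 36$ ($B = 4 + 2 \cdot 4 \cdot 4 = 4 + 2 \cdot 16 = 4 + 32 = 36$)
$d{\left(A \right)} = 14400$ ($d{\left(A \right)} = 9 \left(4 + 36\right)^{2} = 9 \cdot 40^{2} = 9 \cdot 1600 = 14400$)
$d{\left(\left(-11 + T{\left(2,5 \right)}\right) \left(-1 + 9\right) \right)} - S{\left(-16 \right)} = 14400 - - 16 \left(-4 - 16\right) = 14400 - \left(-16\right) \left(-20\right) = 14400 - 320 = 14080$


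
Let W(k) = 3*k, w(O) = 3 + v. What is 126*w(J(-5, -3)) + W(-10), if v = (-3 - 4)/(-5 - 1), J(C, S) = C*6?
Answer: 495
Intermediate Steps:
J(C, S) = 6*C
v = 7/6 (v = -7/(-6) = -7*(-⅙) = 7/6 ≈ 1.1667)
w(O) = 25/6 (w(O) = 3 + 7/6 = 25/6)
126*w(J(-5, -3)) + W(-10) = 126*(25/6) + 3*(-10) = 525 - 30 = 495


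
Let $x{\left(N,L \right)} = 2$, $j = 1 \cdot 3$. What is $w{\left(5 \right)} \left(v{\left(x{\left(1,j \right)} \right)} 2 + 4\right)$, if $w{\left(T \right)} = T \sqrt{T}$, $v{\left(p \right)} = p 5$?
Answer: $120 \sqrt{5} \approx 268.33$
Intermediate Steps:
$j = 3$
$v{\left(p \right)} = 5 p$
$w{\left(T \right)} = T^{\frac{3}{2}}$
$w{\left(5 \right)} \left(v{\left(x{\left(1,j \right)} \right)} 2 + 4\right) = 5^{\frac{3}{2}} \left(5 \cdot 2 \cdot 2 + 4\right) = 5 \sqrt{5} \left(10 \cdot 2 + 4\right) = 5 \sqrt{5} \left(20 + 4\right) = 5 \sqrt{5} \cdot 24 = 120 \sqrt{5}$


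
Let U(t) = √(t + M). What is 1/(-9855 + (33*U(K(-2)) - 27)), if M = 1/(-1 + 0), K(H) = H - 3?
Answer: -183/1808527 - 11*I*√6/32553486 ≈ -0.00010119 - 8.277e-7*I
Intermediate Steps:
K(H) = -3 + H
M = -1 (M = 1/(-1) = -1)
U(t) = √(-1 + t) (U(t) = √(t - 1) = √(-1 + t))
1/(-9855 + (33*U(K(-2)) - 27)) = 1/(-9855 + (33*√(-1 + (-3 - 2)) - 27)) = 1/(-9855 + (33*√(-1 - 5) - 27)) = 1/(-9855 + (33*√(-6) - 27)) = 1/(-9855 + (33*(I*√6) - 27)) = 1/(-9855 + (33*I*√6 - 27)) = 1/(-9855 + (-27 + 33*I*√6)) = 1/(-9882 + 33*I*√6)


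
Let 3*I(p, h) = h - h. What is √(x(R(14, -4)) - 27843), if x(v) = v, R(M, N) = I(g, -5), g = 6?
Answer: I*√27843 ≈ 166.86*I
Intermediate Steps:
I(p, h) = 0 (I(p, h) = (h - h)/3 = (⅓)*0 = 0)
R(M, N) = 0
√(x(R(14, -4)) - 27843) = √(0 - 27843) = √(-27843) = I*√27843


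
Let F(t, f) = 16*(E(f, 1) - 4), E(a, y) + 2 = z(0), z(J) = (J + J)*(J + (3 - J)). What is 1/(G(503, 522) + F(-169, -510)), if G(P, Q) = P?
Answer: 1/407 ≈ 0.0024570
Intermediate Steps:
z(J) = 6*J (z(J) = (2*J)*3 = 6*J)
E(a, y) = -2 (E(a, y) = -2 + 6*0 = -2 + 0 = -2)
F(t, f) = -96 (F(t, f) = 16*(-2 - 4) = 16*(-6) = -96)
1/(G(503, 522) + F(-169, -510)) = 1/(503 - 96) = 1/407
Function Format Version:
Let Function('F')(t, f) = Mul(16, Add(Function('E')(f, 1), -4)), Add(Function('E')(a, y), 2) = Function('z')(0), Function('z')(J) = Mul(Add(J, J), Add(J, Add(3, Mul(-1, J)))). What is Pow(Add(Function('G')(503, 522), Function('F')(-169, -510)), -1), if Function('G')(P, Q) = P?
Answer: Rational(1, 407) ≈ 0.0024570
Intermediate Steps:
Function('z')(J) = Mul(6, J) (Function('z')(J) = Mul(Mul(2, J), 3) = Mul(6, J))
Function('E')(a, y) = -2 (Function('E')(a, y) = Add(-2, Mul(6, 0)) = Add(-2, 0) = -2)
Function('F')(t, f) = -96 (Function('F')(t, f) = Mul(16, Add(-2, -4)) = Mul(16, -6) = -96)
Pow(Add(Function('G')(503, 522), Function('F')(-169, -510)), -1) = Pow(Add(503, -96), -1) = Pow(407, -1) = Rational(1, 407)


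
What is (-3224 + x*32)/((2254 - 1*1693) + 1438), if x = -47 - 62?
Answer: -6712/1999 ≈ -3.3577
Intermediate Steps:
x = -109
(-3224 + x*32)/((2254 - 1*1693) + 1438) = (-3224 - 109*32)/((2254 - 1*1693) + 1438) = (-3224 - 3488)/((2254 - 1693) + 1438) = -6712/(561 + 1438) = -6712/1999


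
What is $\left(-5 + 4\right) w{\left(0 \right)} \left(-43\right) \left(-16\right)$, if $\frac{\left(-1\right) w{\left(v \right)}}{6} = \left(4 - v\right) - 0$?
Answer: $16512$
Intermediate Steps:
$w{\left(v \right)} = -24 + 6 v$ ($w{\left(v \right)} = - 6 \left(\left(4 - v\right) - 0\right) = - 6 \left(\left(4 - v\right) + 0\right) = - 6 \left(4 - v\right) = -24 + 6 v$)
$\left(-5 + 4\right) w{\left(0 \right)} \left(-43\right) \left(-16\right) = \left(-5 + 4\right) \left(-24 + 6 \cdot 0\right) \left(-43\right) \left(-16\right) = - (-24 + 0) \left(-43\right) \left(-16\right) = \left(-1\right) \left(-24\right) \left(-43\right) \left(-16\right) = 24 \left(-43\right) \left(-16\right) = \left(-1032\right) \left(-16\right) = 16512$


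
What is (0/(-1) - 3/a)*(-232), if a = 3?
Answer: 232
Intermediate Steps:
(0/(-1) - 3/a)*(-232) = (0/(-1) - 3/3)*(-232) = (0*(-1) - 3*⅓)*(-232) = (0 - 1)*(-232) = -1*(-232) = 232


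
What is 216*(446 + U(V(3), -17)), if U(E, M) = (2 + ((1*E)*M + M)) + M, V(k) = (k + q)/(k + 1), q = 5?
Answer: 82080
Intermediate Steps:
V(k) = (5 + k)/(1 + k) (V(k) = (k + 5)/(k + 1) = (5 + k)/(1 + k))
U(E, M) = 2 + 2*M + E*M (U(E, M) = (2 + (E*M + M)) + M = (2 + (M + E*M)) + M = (2 + M + E*M) + M = 2 + 2*M + E*M)
216*(446 + U(V(3), -17)) = 216*(446 + (2 + 2*(-17) + ((5 + 3)/(1 + 3))*(-17))) = 216*(446 + (2 - 34 + (8/4)*(-17))) = 216*(446 + (2 - 34 + ((¼)*8)*(-17))) = 216*(446 + (2 - 34 + 2*(-17))) = 216*(446 + (2 - 34 - 34)) = 216*(446 - 66) = 216*380 = 82080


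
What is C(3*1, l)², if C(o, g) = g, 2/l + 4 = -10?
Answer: 1/49 ≈ 0.020408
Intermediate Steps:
l = -⅐ (l = 2/(-4 - 10) = 2/(-14) = 2*(-1/14) = -⅐ ≈ -0.14286)
C(3*1, l)² = (-⅐)² = 1/49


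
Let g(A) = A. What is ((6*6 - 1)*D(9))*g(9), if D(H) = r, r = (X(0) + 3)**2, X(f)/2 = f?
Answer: 2835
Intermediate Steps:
X(f) = 2*f
r = 9 (r = (2*0 + 3)**2 = (0 + 3)**2 = 3**2 = 9)
D(H) = 9
((6*6 - 1)*D(9))*g(9) = ((6*6 - 1)*9)*9 = ((36 - 1)*9)*9 = (35*9)*9 = 315*9 = 2835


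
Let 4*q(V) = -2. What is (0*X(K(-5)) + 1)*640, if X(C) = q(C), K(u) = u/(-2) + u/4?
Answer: 640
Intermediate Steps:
q(V) = -½ (q(V) = (¼)*(-2) = -½)
K(u) = -u/4 (K(u) = u*(-½) + u*(¼) = -u/2 + u/4 = -u/4)
X(C) = -½
(0*X(K(-5)) + 1)*640 = (0*(-½) + 1)*640 = (0 + 1)*640 = 1*640 = 640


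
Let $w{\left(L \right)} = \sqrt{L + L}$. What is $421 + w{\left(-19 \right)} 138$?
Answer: $421 + 138 i \sqrt{38} \approx 421.0 + 850.69 i$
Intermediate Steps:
$w{\left(L \right)} = \sqrt{2} \sqrt{L}$ ($w{\left(L \right)} = \sqrt{2 L} = \sqrt{2} \sqrt{L}$)
$421 + w{\left(-19 \right)} 138 = 421 + \sqrt{2} \sqrt{-19} \cdot 138 = 421 + \sqrt{2} i \sqrt{19} \cdot 138 = 421 + i \sqrt{38} \cdot 138 = 421 + 138 i \sqrt{38}$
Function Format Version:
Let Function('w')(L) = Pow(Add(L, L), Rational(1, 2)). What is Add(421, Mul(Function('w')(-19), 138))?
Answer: Add(421, Mul(138, I, Pow(38, Rational(1, 2)))) ≈ Add(421.00, Mul(850.69, I))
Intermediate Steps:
Function('w')(L) = Mul(Pow(2, Rational(1, 2)), Pow(L, Rational(1, 2))) (Function('w')(L) = Pow(Mul(2, L), Rational(1, 2)) = Mul(Pow(2, Rational(1, 2)), Pow(L, Rational(1, 2))))
Add(421, Mul(Function('w')(-19), 138)) = Add(421, Mul(Mul(Pow(2, Rational(1, 2)), Pow(-19, Rational(1, 2))), 138)) = Add(421, Mul(Mul(Pow(2, Rational(1, 2)), Mul(I, Pow(19, Rational(1, 2)))), 138)) = Add(421, Mul(Mul(I, Pow(38, Rational(1, 2))), 138)) = Add(421, Mul(138, I, Pow(38, Rational(1, 2))))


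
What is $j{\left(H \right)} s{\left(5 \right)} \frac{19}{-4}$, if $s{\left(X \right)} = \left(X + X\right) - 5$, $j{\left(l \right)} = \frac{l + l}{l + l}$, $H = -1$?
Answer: $- \frac{95}{4} \approx -23.75$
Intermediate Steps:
$j{\left(l \right)} = 1$ ($j{\left(l \right)} = \frac{2 l}{2 l} = 2 l \frac{1}{2 l} = 1$)
$s{\left(X \right)} = -5 + 2 X$ ($s{\left(X \right)} = 2 X - 5 = -5 + 2 X$)
$j{\left(H \right)} s{\left(5 \right)} \frac{19}{-4} = 1 \left(-5 + 2 \cdot 5\right) \frac{19}{-4} = 1 \left(-5 + 10\right) 19 \left(- \frac{1}{4}\right) = 1 \cdot 5 \left(- \frac{19}{4}\right) = 5 \left(- \frac{19}{4}\right) = - \frac{95}{4}$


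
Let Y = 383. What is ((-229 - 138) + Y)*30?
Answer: 480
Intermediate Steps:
((-229 - 138) + Y)*30 = ((-229 - 138) + 383)*30 = (-367 + 383)*30 = 16*30 = 480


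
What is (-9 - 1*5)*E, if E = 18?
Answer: -252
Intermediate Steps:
(-9 - 1*5)*E = (-9 - 1*5)*18 = (-9 - 5)*18 = -14*18 = -252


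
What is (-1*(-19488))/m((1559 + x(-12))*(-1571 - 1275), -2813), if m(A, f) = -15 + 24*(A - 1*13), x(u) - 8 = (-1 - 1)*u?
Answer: -6496/36223997 ≈ -0.00017933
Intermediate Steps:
x(u) = 8 - 2*u (x(u) = 8 + (-1 - 1)*u = 8 - 2*u)
m(A, f) = -327 + 24*A (m(A, f) = -15 + 24*(A - 13) = -15 + 24*(-13 + A) = -15 + (-312 + 24*A) = -327 + 24*A)
(-1*(-19488))/m((1559 + x(-12))*(-1571 - 1275), -2813) = (-1*(-19488))/(-327 + 24*((1559 + (8 - 2*(-12)))*(-1571 - 1275))) = 19488/(-327 + 24*((1559 + (8 + 24))*(-2846))) = 19488/(-327 + 24*((1559 + 32)*(-2846))) = 19488/(-327 + 24*(1591*(-2846))) = 19488/(-327 + 24*(-4527986)) = 19488/(-327 - 108671664) = 19488/(-108671991) = 19488*(-1/108671991) = -6496/36223997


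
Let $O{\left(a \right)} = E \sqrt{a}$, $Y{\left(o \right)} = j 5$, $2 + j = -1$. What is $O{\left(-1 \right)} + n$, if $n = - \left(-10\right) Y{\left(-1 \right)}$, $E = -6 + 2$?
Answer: $-150 - 4 i \approx -150.0 - 4.0 i$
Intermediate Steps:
$j = -3$ ($j = -2 - 1 = -3$)
$Y{\left(o \right)} = -15$ ($Y{\left(o \right)} = \left(-3\right) 5 = -15$)
$E = -4$
$n = -150$ ($n = - \left(-10\right) \left(-15\right) = \left(-1\right) 150 = -150$)
$O{\left(a \right)} = - 4 \sqrt{a}$
$O{\left(-1 \right)} + n = - 4 \sqrt{-1} - 150 = - 4 i - 150 = -150 - 4 i$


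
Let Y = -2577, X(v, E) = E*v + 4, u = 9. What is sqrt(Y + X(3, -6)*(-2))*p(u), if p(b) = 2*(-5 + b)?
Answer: 8*I*sqrt(2549) ≈ 403.9*I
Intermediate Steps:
X(v, E) = 4 + E*v
p(b) = -10 + 2*b
sqrt(Y + X(3, -6)*(-2))*p(u) = sqrt(-2577 + (4 - 6*3)*(-2))*(-10 + 2*9) = sqrt(-2577 + (4 - 18)*(-2))*(-10 + 18) = sqrt(-2577 - 14*(-2))*8 = sqrt(-2577 + 28)*8 = sqrt(-2549)*8 = (I*sqrt(2549))*8 = 8*I*sqrt(2549)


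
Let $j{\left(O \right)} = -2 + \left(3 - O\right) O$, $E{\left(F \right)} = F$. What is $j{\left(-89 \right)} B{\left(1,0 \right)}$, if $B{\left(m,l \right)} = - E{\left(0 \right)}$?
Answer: $0$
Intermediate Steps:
$B{\left(m,l \right)} = 0$ ($B{\left(m,l \right)} = \left(-1\right) 0 = 0$)
$j{\left(O \right)} = -2 + O \left(3 - O\right)$
$j{\left(-89 \right)} B{\left(1,0 \right)} = \left(-2 - \left(-89\right)^{2} + 3 \left(-89\right)\right) 0 = \left(-2 - 7921 - 267\right) 0 = \left(-8190\right) 0 = 0$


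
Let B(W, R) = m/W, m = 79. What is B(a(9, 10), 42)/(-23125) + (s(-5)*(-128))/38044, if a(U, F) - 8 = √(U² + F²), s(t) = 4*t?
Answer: 1737610952/25733199375 - 79*√181/2705625 ≈ 0.067131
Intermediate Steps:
a(U, F) = 8 + √(F² + U²) (a(U, F) = 8 + √(U² + F²) = 8 + √(F² + U²))
B(W, R) = 79/W
B(a(9, 10), 42)/(-23125) + (s(-5)*(-128))/38044 = (79/(8 + √(10² + 9²)))/(-23125) + ((4*(-5))*(-128))/38044 = (79/(8 + √(100 + 81)))*(-1/23125) - 20*(-128)*(1/38044) = (79/(8 + √181))*(-1/23125) + 2560*(1/38044) = -79/(23125*(8 + √181)) + 640/9511 = 640/9511 - 79/(23125*(8 + √181))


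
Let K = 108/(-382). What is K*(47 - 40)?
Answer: -378/191 ≈ -1.9791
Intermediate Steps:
K = -54/191 (K = 108*(-1/382) = -54/191 ≈ -0.28272)
K*(47 - 40) = -54*(47 - 40)/191 = -54/191*7 = -378/191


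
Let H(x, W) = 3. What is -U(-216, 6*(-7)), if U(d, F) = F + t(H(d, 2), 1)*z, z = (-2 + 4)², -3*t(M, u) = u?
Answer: 130/3 ≈ 43.333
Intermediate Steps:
t(M, u) = -u/3
z = 4 (z = 2² = 4)
U(d, F) = -4/3 + F (U(d, F) = F - ⅓*1*4 = F - ⅓*4 = F - 4/3 = -4/3 + F)
-U(-216, 6*(-7)) = -(-4/3 + 6*(-7)) = -(-4/3 - 42) = -1*(-130/3) = 130/3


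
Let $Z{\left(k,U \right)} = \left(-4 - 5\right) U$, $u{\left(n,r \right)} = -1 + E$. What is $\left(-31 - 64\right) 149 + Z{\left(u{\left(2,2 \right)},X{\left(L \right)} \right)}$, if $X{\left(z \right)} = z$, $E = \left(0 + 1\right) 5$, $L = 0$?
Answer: $-14155$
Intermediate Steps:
$E = 5$ ($E = 1 \cdot 5 = 5$)
$u{\left(n,r \right)} = 4$ ($u{\left(n,r \right)} = -1 + 5 = 4$)
$Z{\left(k,U \right)} = - 9 U$
$\left(-31 - 64\right) 149 + Z{\left(u{\left(2,2 \right)},X{\left(L \right)} \right)} = \left(-31 - 64\right) 149 - 0 = \left(-95\right) 149 + 0 = -14155 + 0 = -14155$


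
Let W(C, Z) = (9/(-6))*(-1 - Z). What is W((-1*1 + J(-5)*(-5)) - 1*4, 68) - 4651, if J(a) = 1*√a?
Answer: -9095/2 ≈ -4547.5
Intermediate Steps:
J(a) = √a
W(C, Z) = 3/2 + 3*Z/2 (W(C, Z) = (9*(-⅙))*(-1 - Z) = -3*(-1 - Z)/2 = 3/2 + 3*Z/2)
W((-1*1 + J(-5)*(-5)) - 1*4, 68) - 4651 = (3/2 + (3/2)*68) - 4651 = (3/2 + 102) - 4651 = 207/2 - 4651 = -9095/2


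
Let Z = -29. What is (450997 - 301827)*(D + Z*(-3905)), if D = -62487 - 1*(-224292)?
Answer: 41029208500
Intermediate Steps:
D = 161805 (D = -62487 + 224292 = 161805)
(450997 - 301827)*(D + Z*(-3905)) = (450997 - 301827)*(161805 - 29*(-3905)) = 149170*(161805 + 113245) = 149170*275050 = 41029208500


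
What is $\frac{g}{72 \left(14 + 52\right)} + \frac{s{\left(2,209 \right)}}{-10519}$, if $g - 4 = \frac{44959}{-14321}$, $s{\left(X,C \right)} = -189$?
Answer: $\frac{12991737763}{715853630448} \approx 0.018149$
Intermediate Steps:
$g = \frac{12325}{14321}$ ($g = 4 + \frac{44959}{-14321} = 4 + 44959 \left(- \frac{1}{14321}\right) = 4 - \frac{44959}{14321} = \frac{12325}{14321} \approx 0.86062$)
$\frac{g}{72 \left(14 + 52\right)} + \frac{s{\left(2,209 \right)}}{-10519} = \frac{12325}{14321 \cdot 72 \left(14 + 52\right)} - \frac{189}{-10519} = \frac{12325}{14321 \cdot 72 \cdot 66} - - \frac{189}{10519} = \frac{12325}{14321 \cdot 4752} + \frac{189}{10519} = \frac{12325}{14321} \cdot \frac{1}{4752} + \frac{189}{10519} = \frac{12325}{68053392} + \frac{189}{10519} = \frac{12991737763}{715853630448}$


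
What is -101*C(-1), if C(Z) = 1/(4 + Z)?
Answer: -101/3 ≈ -33.667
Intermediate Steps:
-101*C(-1) = -101/(4 - 1) = -101/3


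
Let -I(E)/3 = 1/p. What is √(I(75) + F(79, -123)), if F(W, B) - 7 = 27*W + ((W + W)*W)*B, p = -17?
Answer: I*√443079143/17 ≈ 1238.2*I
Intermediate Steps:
F(W, B) = 7 + 27*W + 2*B*W² (F(W, B) = 7 + (27*W + ((W + W)*W)*B) = 7 + (27*W + ((2*W)*W)*B) = 7 + (27*W + (2*W²)*B) = 7 + (27*W + 2*B*W²) = 7 + 27*W + 2*B*W²)
I(E) = 3/17 (I(E) = -3/(-17) = -3*(-1)/17 = -3*(-1/17) = 3/17)
√(I(75) + F(79, -123)) = √(3/17 + (7 + 27*79 + 2*(-123)*79²)) = √(3/17 + (7 + 2133 + 2*(-123)*6241)) = √(3/17 + (7 + 2133 - 1535286)) = √(3/17 - 1533146) = √(-26063479/17) = I*√443079143/17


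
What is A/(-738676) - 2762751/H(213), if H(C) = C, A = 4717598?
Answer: -340297117675/26222998 ≈ -12977.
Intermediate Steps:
A/(-738676) - 2762751/H(213) = 4717598/(-738676) - 2762751/213 = 4717598*(-1/738676) - 2762751*1/213 = -2358799/369338 - 920917/71 = -340297117675/26222998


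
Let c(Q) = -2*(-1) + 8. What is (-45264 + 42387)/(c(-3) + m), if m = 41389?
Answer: -2877/41399 ≈ -0.069494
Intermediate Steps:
c(Q) = 10 (c(Q) = 2 + 8 = 10)
(-45264 + 42387)/(c(-3) + m) = (-45264 + 42387)/(10 + 41389) = -2877/41399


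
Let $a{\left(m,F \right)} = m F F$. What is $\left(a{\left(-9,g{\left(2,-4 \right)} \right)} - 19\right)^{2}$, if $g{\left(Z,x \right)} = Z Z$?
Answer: $26569$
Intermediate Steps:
$g{\left(Z,x \right)} = Z^{2}$
$a{\left(m,F \right)} = m F^{2}$ ($a{\left(m,F \right)} = F m F = m F^{2}$)
$\left(a{\left(-9,g{\left(2,-4 \right)} \right)} - 19\right)^{2} = \left(- 9 \left(2^{2}\right)^{2} - 19\right)^{2} = \left(- 9 \cdot 4^{2} - 19\right)^{2} = \left(\left(-9\right) 16 - 19\right)^{2} = \left(-144 - 19\right)^{2} = \left(-163\right)^{2} = 26569$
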